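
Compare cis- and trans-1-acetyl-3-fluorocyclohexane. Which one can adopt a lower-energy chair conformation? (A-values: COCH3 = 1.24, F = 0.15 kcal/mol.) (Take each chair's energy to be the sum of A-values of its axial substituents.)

At 1,3 positions (parity same): cis → (e,e or a,a); trans → (a,e or e,a).
Best chair for cis: E = 0.00 kcal/mol; best chair for trans: E = 0.15 kcal/mol.
The cis isomer is lower by 0.15 kcal/mol.

cis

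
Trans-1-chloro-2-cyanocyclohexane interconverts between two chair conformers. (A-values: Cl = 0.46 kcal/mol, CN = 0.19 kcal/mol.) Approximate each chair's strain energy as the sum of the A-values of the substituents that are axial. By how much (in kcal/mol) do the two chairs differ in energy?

0.65 kcal/mol

C1 and C2 have opposite parity, so for the trans isomer the two substituents are e,e in one chair and a,a in the other.
Chair I (chloro axial, cyano axial): E = 0.65 kcal/mol.
Chair II (chloro equatorial, cyano equatorial): E = 0.00 kcal/mol.
ΔE = 0.65 − 0.00 = 0.65 kcal/mol; chair II is more stable.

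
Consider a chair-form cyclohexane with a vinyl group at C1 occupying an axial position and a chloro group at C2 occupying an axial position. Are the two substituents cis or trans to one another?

trans

C1 and C2 have opposite parity, so their axial bonds point in opposite directions.
With opposite-parity carbons, two substituents on the same face are one axial and one equatorial; opposite faces give both axial or both equatorial.
Here the groups are axial/axial → opposite face → trans.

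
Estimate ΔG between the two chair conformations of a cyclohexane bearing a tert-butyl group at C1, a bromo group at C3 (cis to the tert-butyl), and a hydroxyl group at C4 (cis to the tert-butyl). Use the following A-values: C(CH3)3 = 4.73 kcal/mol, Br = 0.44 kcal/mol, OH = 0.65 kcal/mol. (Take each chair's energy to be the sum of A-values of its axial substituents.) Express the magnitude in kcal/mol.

4.52 kcal/mol

Chair I (tert-butyl axial, bromo axial, hydroxyl equatorial): E = 5.17 kcal/mol.
Chair II (tert-butyl equatorial, bromo equatorial, hydroxyl axial): E = 0.65 kcal/mol.
ΔE = 5.17 − 0.65 = 4.52 kcal/mol; chair II is more stable.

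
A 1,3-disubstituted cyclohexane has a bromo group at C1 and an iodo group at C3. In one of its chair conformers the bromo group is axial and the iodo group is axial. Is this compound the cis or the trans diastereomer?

C1 and C3 have the same parity, so their axial bonds point in the same direction.
With same-parity carbons, two substituents on the same face are both axial or both equatorial; opposite faces give one of each.
Here the groups are axial/axial → same face → cis.

cis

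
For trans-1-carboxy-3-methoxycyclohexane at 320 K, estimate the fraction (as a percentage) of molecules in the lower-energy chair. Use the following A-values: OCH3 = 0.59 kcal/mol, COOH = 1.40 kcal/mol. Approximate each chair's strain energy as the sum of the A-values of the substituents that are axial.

C1 and C3 have the same parity, so for the trans isomer the two substituents are one axial and one equatorial in each chair.
Chair I (methoxy axial, carboxyl equatorial): E = 0.59 kcal/mol; chair II (methoxy equatorial, carboxyl axial): E = 1.40 kcal/mol.
ΔG = 0.81 kcal/mol between the two chairs.
K = exp(ΔG/RT) with R = 1.987×10⁻³ kcal mol⁻¹ K⁻¹ and T = 320 K gives K ≈ 3.57.
Fraction in the lower-energy chair = K/(K+1) = 78.1%.

78.1%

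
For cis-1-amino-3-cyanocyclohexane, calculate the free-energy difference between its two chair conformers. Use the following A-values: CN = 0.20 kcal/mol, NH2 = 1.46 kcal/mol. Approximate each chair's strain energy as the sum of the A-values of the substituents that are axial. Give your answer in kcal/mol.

1.66 kcal/mol

C1 and C3 have the same parity, so for the cis isomer the two substituents are e,e in one chair and a,a in the other.
Chair I (cyano axial, amino axial): E = 1.66 kcal/mol.
Chair II (cyano equatorial, amino equatorial): E = 0.00 kcal/mol.
ΔE = 1.66 − 0.00 = 1.66 kcal/mol; chair II is more stable.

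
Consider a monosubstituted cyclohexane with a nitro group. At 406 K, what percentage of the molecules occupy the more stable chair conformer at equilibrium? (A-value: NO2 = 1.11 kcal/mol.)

One chair has the nitro group axial (E = 1.11 kcal/mol) and the other has it equatorial (E = 0).
ΔG = 1.11 kcal/mol between the two chairs.
K = exp(ΔG/RT) with R = 1.987×10⁻³ kcal mol⁻¹ K⁻¹ and T = 406 K gives K ≈ 3.96.
Fraction in the lower-energy chair = K/(K+1) = 79.8%.

79.8%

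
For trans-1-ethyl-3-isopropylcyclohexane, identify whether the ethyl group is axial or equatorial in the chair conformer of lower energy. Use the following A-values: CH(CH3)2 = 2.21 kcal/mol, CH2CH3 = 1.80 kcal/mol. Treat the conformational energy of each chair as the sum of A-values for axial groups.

axial

C1 and C3 have the same parity, so for the trans isomer the two substituents are one axial and one equatorial in each chair.
Chair I (isopropyl axial, ethyl equatorial): E = 2.21 kcal/mol.
Chair II (isopropyl equatorial, ethyl axial): E = 1.80 kcal/mol.
Chair II is the more stable (lower-energy) conformer, and in that chair the ethyl group is axial.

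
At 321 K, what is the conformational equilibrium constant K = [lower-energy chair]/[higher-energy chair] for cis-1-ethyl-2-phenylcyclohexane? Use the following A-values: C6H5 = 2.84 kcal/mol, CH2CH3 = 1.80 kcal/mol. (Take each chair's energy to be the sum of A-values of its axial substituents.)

C1 and C2 have opposite parity, so for the cis isomer the two substituents are one axial and one equatorial in each chair.
Chair I (phenyl axial, ethyl equatorial): E = 2.84 kcal/mol; chair II (phenyl equatorial, ethyl axial): E = 1.80 kcal/mol.
ΔG = 1.04 kcal/mol between the two chairs.
K = exp(ΔG/RT) with R = 1.987×10⁻³ kcal mol⁻¹ K⁻¹ and T = 321 K gives K ≈ 5.11.

K ≈ 5.11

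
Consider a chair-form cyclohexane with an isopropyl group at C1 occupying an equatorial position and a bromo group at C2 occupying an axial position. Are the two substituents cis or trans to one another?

C1 and C2 have opposite parity, so their axial bonds point in opposite directions.
With opposite-parity carbons, two substituents on the same face are one axial and one equatorial; opposite faces give both axial or both equatorial.
Here the groups are equatorial/axial → same face → cis.

cis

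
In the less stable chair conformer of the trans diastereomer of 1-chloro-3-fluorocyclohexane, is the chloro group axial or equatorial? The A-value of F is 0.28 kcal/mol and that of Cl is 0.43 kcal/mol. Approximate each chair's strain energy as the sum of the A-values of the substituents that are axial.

C1 and C3 have the same parity, so for the trans isomer the two substituents are one axial and one equatorial in each chair.
Chair I (fluoro axial, chloro equatorial): E = 0.28 kcal/mol.
Chair II (fluoro equatorial, chloro axial): E = 0.43 kcal/mol.
Chair II is the less stable (higher-energy) conformer, and in that chair the chloro group is axial.

axial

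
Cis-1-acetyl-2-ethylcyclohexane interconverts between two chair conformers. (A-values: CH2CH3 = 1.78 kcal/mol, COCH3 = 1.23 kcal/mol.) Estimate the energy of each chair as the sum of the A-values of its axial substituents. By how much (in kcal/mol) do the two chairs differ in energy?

C1 and C2 have opposite parity, so for the cis isomer the two substituents are one axial and one equatorial in each chair.
Chair I (ethyl axial, acetyl equatorial): E = 1.78 kcal/mol.
Chair II (ethyl equatorial, acetyl axial): E = 1.23 kcal/mol.
ΔE = 1.78 − 1.23 = 0.55 kcal/mol; chair II is more stable.

0.55 kcal/mol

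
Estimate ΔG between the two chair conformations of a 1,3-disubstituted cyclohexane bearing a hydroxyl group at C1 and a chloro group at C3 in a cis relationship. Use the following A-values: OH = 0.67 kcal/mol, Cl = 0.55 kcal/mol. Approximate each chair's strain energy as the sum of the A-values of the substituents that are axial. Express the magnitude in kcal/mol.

1.22 kcal/mol

C1 and C3 have the same parity, so for the cis isomer the two substituents are e,e in one chair and a,a in the other.
Chair I (hydroxyl axial, chloro axial): E = 1.22 kcal/mol.
Chair II (hydroxyl equatorial, chloro equatorial): E = 0.00 kcal/mol.
ΔE = 1.22 − 0.00 = 1.22 kcal/mol; chair II is more stable.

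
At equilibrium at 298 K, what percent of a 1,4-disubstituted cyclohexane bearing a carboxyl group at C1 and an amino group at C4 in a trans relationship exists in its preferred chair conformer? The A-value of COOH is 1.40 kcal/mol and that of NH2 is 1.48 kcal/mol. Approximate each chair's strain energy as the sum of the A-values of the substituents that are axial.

99.2%

C1 and C4 have opposite parity, so for the trans isomer the two substituents are e,e in one chair and a,a in the other.
Chair I (carboxyl axial, amino axial): E = 2.88 kcal/mol; chair II (carboxyl equatorial, amino equatorial): E = 0.00 kcal/mol.
ΔG = 2.88 kcal/mol between the two chairs.
K = exp(ΔG/RT) with R = 1.987×10⁻³ kcal mol⁻¹ K⁻¹ and T = 298 K gives K ≈ 130.
Fraction in the lower-energy chair = K/(K+1) = 99.2%.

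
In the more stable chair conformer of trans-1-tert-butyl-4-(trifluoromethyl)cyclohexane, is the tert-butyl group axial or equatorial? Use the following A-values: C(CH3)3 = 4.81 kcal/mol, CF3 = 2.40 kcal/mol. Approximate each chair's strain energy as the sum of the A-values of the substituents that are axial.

C1 and C4 have opposite parity, so for the trans isomer the two substituents are e,e in one chair and a,a in the other.
Chair I (tert-butyl axial, trifluoromethyl axial): E = 7.21 kcal/mol.
Chair II (tert-butyl equatorial, trifluoromethyl equatorial): E = 0.00 kcal/mol.
Chair II is the more stable (lower-energy) conformer, and in that chair the tert-butyl group is equatorial.

equatorial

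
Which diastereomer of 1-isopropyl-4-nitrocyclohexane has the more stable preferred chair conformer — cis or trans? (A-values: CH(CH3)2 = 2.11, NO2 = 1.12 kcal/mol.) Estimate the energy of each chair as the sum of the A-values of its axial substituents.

At 1,4 positions (parity opposite): cis → (a,e or e,a); trans → (e,e or a,a).
Best chair for cis: E = 1.12 kcal/mol; best chair for trans: E = 0.00 kcal/mol.
The trans isomer is lower by 1.12 kcal/mol.

trans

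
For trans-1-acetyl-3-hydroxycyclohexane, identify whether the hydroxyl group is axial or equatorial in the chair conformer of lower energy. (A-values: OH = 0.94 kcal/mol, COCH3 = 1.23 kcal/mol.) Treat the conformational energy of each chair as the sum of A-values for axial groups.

C1 and C3 have the same parity, so for the trans isomer the two substituents are one axial and one equatorial in each chair.
Chair I (hydroxyl axial, acetyl equatorial): E = 0.94 kcal/mol.
Chair II (hydroxyl equatorial, acetyl axial): E = 1.23 kcal/mol.
Chair I is the more stable (lower-energy) conformer, and in that chair the hydroxyl group is axial.

axial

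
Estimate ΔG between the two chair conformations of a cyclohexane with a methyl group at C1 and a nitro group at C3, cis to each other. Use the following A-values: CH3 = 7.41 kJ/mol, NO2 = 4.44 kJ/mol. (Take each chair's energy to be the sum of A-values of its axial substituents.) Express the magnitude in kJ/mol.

C1 and C3 have the same parity, so for the cis isomer the two substituents are e,e in one chair and a,a in the other.
Chair I (methyl axial, nitro axial): E = 11.85 kJ/mol.
Chair II (methyl equatorial, nitro equatorial): E = 0.00 kJ/mol.
ΔE = 11.85 − 0.00 = 11.85 kJ/mol; chair II is more stable.

11.85 kJ/mol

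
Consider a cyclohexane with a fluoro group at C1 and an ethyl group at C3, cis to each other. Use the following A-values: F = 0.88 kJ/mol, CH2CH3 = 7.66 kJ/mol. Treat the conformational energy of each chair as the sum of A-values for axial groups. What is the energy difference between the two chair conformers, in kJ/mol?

C1 and C3 have the same parity, so for the cis isomer the two substituents are e,e in one chair and a,a in the other.
Chair I (fluoro axial, ethyl axial): E = 8.54 kJ/mol.
Chair II (fluoro equatorial, ethyl equatorial): E = 0.00 kJ/mol.
ΔE = 8.54 − 0.00 = 8.54 kJ/mol; chair II is more stable.

8.54 kJ/mol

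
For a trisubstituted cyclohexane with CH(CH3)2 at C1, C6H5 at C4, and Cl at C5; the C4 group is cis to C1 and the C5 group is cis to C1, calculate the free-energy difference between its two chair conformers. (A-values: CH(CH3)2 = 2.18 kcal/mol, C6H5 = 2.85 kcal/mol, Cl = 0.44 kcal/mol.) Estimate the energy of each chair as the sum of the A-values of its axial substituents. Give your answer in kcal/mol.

0.23 kcal/mol

Chair I (isopropyl axial, phenyl equatorial, chloro axial): E = 2.62 kcal/mol.
Chair II (isopropyl equatorial, phenyl axial, chloro equatorial): E = 2.85 kcal/mol.
ΔE = 2.85 − 2.62 = 0.23 kcal/mol; chair I is more stable.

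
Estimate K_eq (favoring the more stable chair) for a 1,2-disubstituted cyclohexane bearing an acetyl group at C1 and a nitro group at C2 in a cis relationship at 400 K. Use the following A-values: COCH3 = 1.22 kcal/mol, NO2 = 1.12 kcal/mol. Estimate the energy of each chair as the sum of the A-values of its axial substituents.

C1 and C2 have opposite parity, so for the cis isomer the two substituents are one axial and one equatorial in each chair.
Chair I (acetyl axial, nitro equatorial): E = 1.22 kcal/mol; chair II (acetyl equatorial, nitro axial): E = 1.12 kcal/mol.
ΔG = 0.10 kcal/mol between the two chairs.
K = exp(ΔG/RT) with R = 1.987×10⁻³ kcal mol⁻¹ K⁻¹ and T = 400 K gives K ≈ 1.13.

K ≈ 1.13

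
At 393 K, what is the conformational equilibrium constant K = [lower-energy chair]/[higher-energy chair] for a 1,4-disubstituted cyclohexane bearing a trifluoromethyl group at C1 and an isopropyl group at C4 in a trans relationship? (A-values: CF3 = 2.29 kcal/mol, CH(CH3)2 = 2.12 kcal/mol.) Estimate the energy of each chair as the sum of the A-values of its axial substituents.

K ≈ 284

C1 and C4 have opposite parity, so for the trans isomer the two substituents are e,e in one chair and a,a in the other.
Chair I (trifluoromethyl axial, isopropyl axial): E = 4.41 kcal/mol; chair II (trifluoromethyl equatorial, isopropyl equatorial): E = 0.00 kcal/mol.
ΔG = 4.41 kcal/mol between the two chairs.
K = exp(ΔG/RT) with R = 1.987×10⁻³ kcal mol⁻¹ K⁻¹ and T = 393 K gives K ≈ 284.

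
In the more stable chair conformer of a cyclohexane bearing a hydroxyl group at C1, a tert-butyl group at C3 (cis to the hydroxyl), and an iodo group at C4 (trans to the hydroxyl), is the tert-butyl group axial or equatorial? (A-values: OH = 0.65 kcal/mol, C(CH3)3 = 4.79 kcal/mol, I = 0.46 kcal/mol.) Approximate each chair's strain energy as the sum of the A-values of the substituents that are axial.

Chair I (hydroxyl axial, tert-butyl axial, iodo axial): E = 5.90 kcal/mol.
Chair II (hydroxyl equatorial, tert-butyl equatorial, iodo equatorial): E = 0.00 kcal/mol.
Chair II is the more stable (lower-energy) conformer, and in that chair the tert-butyl group is equatorial.

equatorial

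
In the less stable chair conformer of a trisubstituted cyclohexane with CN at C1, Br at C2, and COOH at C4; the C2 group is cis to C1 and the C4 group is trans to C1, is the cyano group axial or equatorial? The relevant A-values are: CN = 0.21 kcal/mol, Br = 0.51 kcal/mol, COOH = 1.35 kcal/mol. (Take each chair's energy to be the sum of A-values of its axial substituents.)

Chair I (cyano axial, bromo equatorial, carboxyl axial): E = 1.56 kcal/mol.
Chair II (cyano equatorial, bromo axial, carboxyl equatorial): E = 0.51 kcal/mol.
Chair I is the less stable (higher-energy) conformer, and in that chair the cyano group is axial.

axial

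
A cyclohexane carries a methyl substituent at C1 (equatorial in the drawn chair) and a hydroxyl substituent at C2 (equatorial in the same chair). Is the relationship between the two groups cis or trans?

trans

C1 and C2 have opposite parity, so their axial bonds point in opposite directions.
With opposite-parity carbons, two substituents on the same face are one axial and one equatorial; opposite faces give both axial or both equatorial.
Here the groups are equatorial/equatorial → opposite face → trans.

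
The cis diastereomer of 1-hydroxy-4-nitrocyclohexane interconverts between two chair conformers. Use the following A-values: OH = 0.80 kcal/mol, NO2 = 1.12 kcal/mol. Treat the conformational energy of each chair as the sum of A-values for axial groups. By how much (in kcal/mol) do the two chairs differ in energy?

C1 and C4 have opposite parity, so for the cis isomer the two substituents are one axial and one equatorial in each chair.
Chair I (hydroxyl axial, nitro equatorial): E = 0.80 kcal/mol.
Chair II (hydroxyl equatorial, nitro axial): E = 1.12 kcal/mol.
ΔE = 1.12 − 0.80 = 0.32 kcal/mol; chair I is more stable.

0.32 kcal/mol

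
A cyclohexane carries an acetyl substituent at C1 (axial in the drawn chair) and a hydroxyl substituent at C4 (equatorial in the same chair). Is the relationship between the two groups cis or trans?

cis

C1 and C4 have opposite parity, so their axial bonds point in opposite directions.
With opposite-parity carbons, two substituents on the same face are one axial and one equatorial; opposite faces give both axial or both equatorial.
Here the groups are axial/equatorial → same face → cis.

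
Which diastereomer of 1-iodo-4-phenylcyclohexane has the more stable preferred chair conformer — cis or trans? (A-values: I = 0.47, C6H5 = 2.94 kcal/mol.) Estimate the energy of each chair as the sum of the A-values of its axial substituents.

trans

At 1,4 positions (parity opposite): cis → (a,e or e,a); trans → (e,e or a,a).
Best chair for cis: E = 0.47 kcal/mol; best chair for trans: E = 0.00 kcal/mol.
The trans isomer is lower by 0.47 kcal/mol.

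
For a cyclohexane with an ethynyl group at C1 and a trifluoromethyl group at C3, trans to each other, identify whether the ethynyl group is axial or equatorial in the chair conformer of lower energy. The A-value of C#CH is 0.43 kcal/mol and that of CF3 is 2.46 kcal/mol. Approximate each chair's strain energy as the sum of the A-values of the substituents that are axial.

axial

C1 and C3 have the same parity, so for the trans isomer the two substituents are one axial and one equatorial in each chair.
Chair I (ethynyl axial, trifluoromethyl equatorial): E = 0.43 kcal/mol.
Chair II (ethynyl equatorial, trifluoromethyl axial): E = 2.46 kcal/mol.
Chair I is the more stable (lower-energy) conformer, and in that chair the ethynyl group is axial.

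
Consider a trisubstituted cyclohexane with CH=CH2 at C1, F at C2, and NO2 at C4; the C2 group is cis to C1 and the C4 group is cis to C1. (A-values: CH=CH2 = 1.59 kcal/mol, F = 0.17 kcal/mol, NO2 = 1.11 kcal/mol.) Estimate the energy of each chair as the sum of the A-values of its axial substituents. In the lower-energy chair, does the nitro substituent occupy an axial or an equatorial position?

axial

Chair I (vinyl axial, fluoro equatorial, nitro equatorial): E = 1.59 kcal/mol.
Chair II (vinyl equatorial, fluoro axial, nitro axial): E = 1.28 kcal/mol.
Chair II is the more stable (lower-energy) conformer, and in that chair the nitro group is axial.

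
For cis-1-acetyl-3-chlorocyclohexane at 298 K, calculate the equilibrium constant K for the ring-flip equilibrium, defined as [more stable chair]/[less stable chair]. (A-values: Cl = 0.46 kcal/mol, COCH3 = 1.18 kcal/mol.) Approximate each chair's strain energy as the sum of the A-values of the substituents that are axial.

C1 and C3 have the same parity, so for the cis isomer the two substituents are e,e in one chair and a,a in the other.
Chair I (chloro axial, acetyl axial): E = 1.64 kcal/mol; chair II (chloro equatorial, acetyl equatorial): E = 0.00 kcal/mol.
ΔG = 1.64 kcal/mol between the two chairs.
K = exp(ΔG/RT) with R = 1.987×10⁻³ kcal mol⁻¹ K⁻¹ and T = 298 K gives K ≈ 16.

K ≈ 16.0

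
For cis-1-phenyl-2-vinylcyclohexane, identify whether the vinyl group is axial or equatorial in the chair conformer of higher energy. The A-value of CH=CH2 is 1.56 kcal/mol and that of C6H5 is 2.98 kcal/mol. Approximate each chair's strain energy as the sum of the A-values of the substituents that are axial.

equatorial

C1 and C2 have opposite parity, so for the cis isomer the two substituents are one axial and one equatorial in each chair.
Chair I (vinyl axial, phenyl equatorial): E = 1.56 kcal/mol.
Chair II (vinyl equatorial, phenyl axial): E = 2.98 kcal/mol.
Chair II is the less stable (higher-energy) conformer, and in that chair the vinyl group is equatorial.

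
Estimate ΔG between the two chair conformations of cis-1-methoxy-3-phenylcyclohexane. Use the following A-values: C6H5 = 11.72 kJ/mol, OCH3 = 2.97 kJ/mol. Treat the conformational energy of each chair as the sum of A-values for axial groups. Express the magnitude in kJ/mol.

14.69 kJ/mol

C1 and C3 have the same parity, so for the cis isomer the two substituents are e,e in one chair and a,a in the other.
Chair I (phenyl axial, methoxy axial): E = 14.69 kJ/mol.
Chair II (phenyl equatorial, methoxy equatorial): E = 0.00 kJ/mol.
ΔE = 14.69 − 0.00 = 14.69 kJ/mol; chair II is more stable.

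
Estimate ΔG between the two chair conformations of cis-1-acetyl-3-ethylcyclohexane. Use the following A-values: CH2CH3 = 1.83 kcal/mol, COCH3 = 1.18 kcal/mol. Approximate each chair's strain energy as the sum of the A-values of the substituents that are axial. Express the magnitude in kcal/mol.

C1 and C3 have the same parity, so for the cis isomer the two substituents are e,e in one chair and a,a in the other.
Chair I (ethyl axial, acetyl axial): E = 3.01 kcal/mol.
Chair II (ethyl equatorial, acetyl equatorial): E = 0.00 kcal/mol.
ΔE = 3.01 − 0.00 = 3.01 kcal/mol; chair II is more stable.

3.01 kcal/mol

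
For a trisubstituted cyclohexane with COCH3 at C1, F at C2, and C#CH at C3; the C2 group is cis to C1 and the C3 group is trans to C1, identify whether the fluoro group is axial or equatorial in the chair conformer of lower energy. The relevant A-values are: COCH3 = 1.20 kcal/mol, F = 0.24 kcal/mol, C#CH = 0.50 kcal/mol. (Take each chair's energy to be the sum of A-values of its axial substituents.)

Chair I (acetyl axial, fluoro equatorial, ethynyl equatorial): E = 1.20 kcal/mol.
Chair II (acetyl equatorial, fluoro axial, ethynyl axial): E = 0.74 kcal/mol.
Chair II is the more stable (lower-energy) conformer, and in that chair the fluoro group is axial.

axial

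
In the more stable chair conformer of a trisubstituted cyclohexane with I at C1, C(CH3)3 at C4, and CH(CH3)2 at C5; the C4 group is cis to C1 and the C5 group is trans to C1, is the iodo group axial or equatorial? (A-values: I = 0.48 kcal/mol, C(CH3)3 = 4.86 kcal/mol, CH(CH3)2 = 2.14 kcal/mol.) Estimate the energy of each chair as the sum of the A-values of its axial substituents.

Chair I (iodo axial, tert-butyl equatorial, isopropyl equatorial): E = 0.48 kcal/mol.
Chair II (iodo equatorial, tert-butyl axial, isopropyl axial): E = 7.00 kcal/mol.
Chair I is the more stable (lower-energy) conformer, and in that chair the iodo group is axial.

axial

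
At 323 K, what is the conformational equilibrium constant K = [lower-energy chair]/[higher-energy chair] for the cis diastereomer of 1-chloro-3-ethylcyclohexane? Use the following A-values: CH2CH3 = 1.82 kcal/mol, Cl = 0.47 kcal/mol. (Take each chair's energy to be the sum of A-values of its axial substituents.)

C1 and C3 have the same parity, so for the cis isomer the two substituents are e,e in one chair and a,a in the other.
Chair I (ethyl axial, chloro axial): E = 2.29 kcal/mol; chair II (ethyl equatorial, chloro equatorial): E = 0.00 kcal/mol.
ΔG = 2.29 kcal/mol between the two chairs.
K = exp(ΔG/RT) with R = 1.987×10⁻³ kcal mol⁻¹ K⁻¹ and T = 323 K gives K ≈ 35.4.

K ≈ 35.4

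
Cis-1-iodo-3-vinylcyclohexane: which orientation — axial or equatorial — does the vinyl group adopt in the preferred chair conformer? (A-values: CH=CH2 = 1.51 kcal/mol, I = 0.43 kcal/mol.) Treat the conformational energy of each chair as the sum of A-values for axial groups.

C1 and C3 have the same parity, so for the cis isomer the two substituents are e,e in one chair and a,a in the other.
Chair I (vinyl axial, iodo axial): E = 1.94 kcal/mol.
Chair II (vinyl equatorial, iodo equatorial): E = 0.00 kcal/mol.
Chair II is the more stable (lower-energy) conformer, and in that chair the vinyl group is equatorial.

equatorial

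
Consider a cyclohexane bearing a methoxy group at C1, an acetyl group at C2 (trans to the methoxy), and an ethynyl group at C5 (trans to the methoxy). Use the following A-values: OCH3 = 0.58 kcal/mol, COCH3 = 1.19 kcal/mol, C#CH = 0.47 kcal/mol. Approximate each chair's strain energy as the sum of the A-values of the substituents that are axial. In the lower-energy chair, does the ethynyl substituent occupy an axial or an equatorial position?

Chair I (methoxy axial, acetyl axial, ethynyl equatorial): E = 1.77 kcal/mol.
Chair II (methoxy equatorial, acetyl equatorial, ethynyl axial): E = 0.47 kcal/mol.
Chair II is the more stable (lower-energy) conformer, and in that chair the ethynyl group is axial.

axial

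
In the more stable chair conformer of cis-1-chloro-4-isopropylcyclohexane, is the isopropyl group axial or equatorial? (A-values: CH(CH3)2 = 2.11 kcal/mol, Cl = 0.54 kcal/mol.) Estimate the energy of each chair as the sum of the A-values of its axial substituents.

C1 and C4 have opposite parity, so for the cis isomer the two substituents are one axial and one equatorial in each chair.
Chair I (isopropyl axial, chloro equatorial): E = 2.11 kcal/mol.
Chair II (isopropyl equatorial, chloro axial): E = 0.54 kcal/mol.
Chair II is the more stable (lower-energy) conformer, and in that chair the isopropyl group is equatorial.

equatorial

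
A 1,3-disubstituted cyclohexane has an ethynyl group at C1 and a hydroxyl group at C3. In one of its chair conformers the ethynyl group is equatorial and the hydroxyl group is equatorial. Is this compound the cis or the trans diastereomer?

cis

C1 and C3 have the same parity, so their axial bonds point in the same direction.
With same-parity carbons, two substituents on the same face are both axial or both equatorial; opposite faces give one of each.
Here the groups are equatorial/equatorial → same face → cis.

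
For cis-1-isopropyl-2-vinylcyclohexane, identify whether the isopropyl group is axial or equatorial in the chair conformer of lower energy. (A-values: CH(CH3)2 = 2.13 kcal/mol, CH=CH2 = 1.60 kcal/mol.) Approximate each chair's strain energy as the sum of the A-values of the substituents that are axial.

equatorial

C1 and C2 have opposite parity, so for the cis isomer the two substituents are one axial and one equatorial in each chair.
Chair I (isopropyl axial, vinyl equatorial): E = 2.13 kcal/mol.
Chair II (isopropyl equatorial, vinyl axial): E = 1.60 kcal/mol.
Chair II is the more stable (lower-energy) conformer, and in that chair the isopropyl group is equatorial.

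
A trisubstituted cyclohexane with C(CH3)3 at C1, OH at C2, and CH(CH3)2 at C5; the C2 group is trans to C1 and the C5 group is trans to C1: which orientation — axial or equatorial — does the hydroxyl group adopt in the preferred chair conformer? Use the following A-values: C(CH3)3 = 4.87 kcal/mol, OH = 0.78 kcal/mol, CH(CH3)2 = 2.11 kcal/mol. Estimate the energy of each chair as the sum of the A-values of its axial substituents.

Chair I (tert-butyl axial, hydroxyl axial, isopropyl equatorial): E = 5.65 kcal/mol.
Chair II (tert-butyl equatorial, hydroxyl equatorial, isopropyl axial): E = 2.11 kcal/mol.
Chair II is the more stable (lower-energy) conformer, and in that chair the hydroxyl group is equatorial.

equatorial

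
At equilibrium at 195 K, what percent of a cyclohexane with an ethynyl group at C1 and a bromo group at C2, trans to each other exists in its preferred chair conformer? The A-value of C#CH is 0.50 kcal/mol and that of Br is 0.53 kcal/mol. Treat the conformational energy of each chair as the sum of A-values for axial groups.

C1 and C2 have opposite parity, so for the trans isomer the two substituents are e,e in one chair and a,a in the other.
Chair I (ethynyl axial, bromo axial): E = 1.03 kcal/mol; chair II (ethynyl equatorial, bromo equatorial): E = 0.00 kcal/mol.
ΔG = 1.03 kcal/mol between the two chairs.
K = exp(ΔG/RT) with R = 1.987×10⁻³ kcal mol⁻¹ K⁻¹ and T = 195 K gives K ≈ 14.3.
Fraction in the lower-energy chair = K/(K+1) = 93.5%.

93.5%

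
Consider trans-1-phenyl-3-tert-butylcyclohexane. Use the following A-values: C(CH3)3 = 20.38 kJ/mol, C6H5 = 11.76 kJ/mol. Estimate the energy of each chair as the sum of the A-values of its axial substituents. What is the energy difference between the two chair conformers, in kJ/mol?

8.62 kJ/mol

C1 and C3 have the same parity, so for the trans isomer the two substituents are one axial and one equatorial in each chair.
Chair I (tert-butyl axial, phenyl equatorial): E = 20.38 kJ/mol.
Chair II (tert-butyl equatorial, phenyl axial): E = 11.76 kJ/mol.
ΔE = 20.38 − 11.76 = 8.62 kJ/mol; chair II is more stable.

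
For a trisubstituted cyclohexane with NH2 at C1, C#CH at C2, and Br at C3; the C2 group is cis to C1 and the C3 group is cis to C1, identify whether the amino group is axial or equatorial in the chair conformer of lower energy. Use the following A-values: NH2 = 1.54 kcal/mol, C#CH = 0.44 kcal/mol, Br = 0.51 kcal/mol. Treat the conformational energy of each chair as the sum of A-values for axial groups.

equatorial

Chair I (amino axial, ethynyl equatorial, bromo axial): E = 2.05 kcal/mol.
Chair II (amino equatorial, ethynyl axial, bromo equatorial): E = 0.44 kcal/mol.
Chair II is the more stable (lower-energy) conformer, and in that chair the amino group is equatorial.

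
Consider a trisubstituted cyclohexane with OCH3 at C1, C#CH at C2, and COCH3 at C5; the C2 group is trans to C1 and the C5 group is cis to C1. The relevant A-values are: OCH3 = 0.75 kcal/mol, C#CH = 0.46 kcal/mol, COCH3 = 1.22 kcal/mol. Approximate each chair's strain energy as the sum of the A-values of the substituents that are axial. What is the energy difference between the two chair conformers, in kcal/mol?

2.43 kcal/mol

Chair I (methoxy axial, ethynyl axial, acetyl axial): E = 2.43 kcal/mol.
Chair II (methoxy equatorial, ethynyl equatorial, acetyl equatorial): E = 0.00 kcal/mol.
ΔE = 2.43 − 0.00 = 2.43 kcal/mol; chair II is more stable.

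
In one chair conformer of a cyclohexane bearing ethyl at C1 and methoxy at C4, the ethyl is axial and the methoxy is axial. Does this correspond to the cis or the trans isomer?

trans

C1 and C4 have opposite parity, so their axial bonds point in opposite directions.
With opposite-parity carbons, two substituents on the same face are one axial and one equatorial; opposite faces give both axial or both equatorial.
Here the groups are axial/axial → opposite face → trans.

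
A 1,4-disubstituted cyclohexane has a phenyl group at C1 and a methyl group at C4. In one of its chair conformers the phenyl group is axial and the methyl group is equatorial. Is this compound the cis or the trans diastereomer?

C1 and C4 have opposite parity, so their axial bonds point in opposite directions.
With opposite-parity carbons, two substituents on the same face are one axial and one equatorial; opposite faces give both axial or both equatorial.
Here the groups are axial/equatorial → same face → cis.

cis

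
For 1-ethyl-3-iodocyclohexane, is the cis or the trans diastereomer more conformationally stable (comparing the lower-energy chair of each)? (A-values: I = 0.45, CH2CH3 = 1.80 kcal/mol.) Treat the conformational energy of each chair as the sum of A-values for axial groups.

cis

At 1,3 positions (parity same): cis → (e,e or a,a); trans → (a,e or e,a).
Best chair for cis: E = 0.00 kcal/mol; best chair for trans: E = 0.45 kcal/mol.
The cis isomer is lower by 0.45 kcal/mol.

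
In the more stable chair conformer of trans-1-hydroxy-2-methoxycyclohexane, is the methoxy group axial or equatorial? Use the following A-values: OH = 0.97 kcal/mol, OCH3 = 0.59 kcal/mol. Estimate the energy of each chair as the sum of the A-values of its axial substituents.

equatorial

C1 and C2 have opposite parity, so for the trans isomer the two substituents are e,e in one chair and a,a in the other.
Chair I (hydroxyl axial, methoxy axial): E = 1.56 kcal/mol.
Chair II (hydroxyl equatorial, methoxy equatorial): E = 0.00 kcal/mol.
Chair II is the more stable (lower-energy) conformer, and in that chair the methoxy group is equatorial.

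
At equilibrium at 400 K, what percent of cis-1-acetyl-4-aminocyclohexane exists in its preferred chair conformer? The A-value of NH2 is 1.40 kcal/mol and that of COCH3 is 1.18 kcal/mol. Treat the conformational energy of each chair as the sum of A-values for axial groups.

56.9%

C1 and C4 have opposite parity, so for the cis isomer the two substituents are one axial and one equatorial in each chair.
Chair I (amino axial, acetyl equatorial): E = 1.40 kcal/mol; chair II (amino equatorial, acetyl axial): E = 1.18 kcal/mol.
ΔG = 0.22 kcal/mol between the two chairs.
K = exp(ΔG/RT) with R = 1.987×10⁻³ kcal mol⁻¹ K⁻¹ and T = 400 K gives K ≈ 1.32.
Fraction in the lower-energy chair = K/(K+1) = 56.9%.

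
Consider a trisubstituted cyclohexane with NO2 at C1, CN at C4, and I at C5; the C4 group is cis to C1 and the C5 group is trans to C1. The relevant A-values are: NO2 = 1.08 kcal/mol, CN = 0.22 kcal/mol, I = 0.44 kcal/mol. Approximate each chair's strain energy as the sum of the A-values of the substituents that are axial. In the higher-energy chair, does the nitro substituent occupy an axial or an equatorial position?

Chair I (nitro axial, cyano equatorial, iodo equatorial): E = 1.08 kcal/mol.
Chair II (nitro equatorial, cyano axial, iodo axial): E = 0.66 kcal/mol.
Chair I is the less stable (higher-energy) conformer, and in that chair the nitro group is axial.

axial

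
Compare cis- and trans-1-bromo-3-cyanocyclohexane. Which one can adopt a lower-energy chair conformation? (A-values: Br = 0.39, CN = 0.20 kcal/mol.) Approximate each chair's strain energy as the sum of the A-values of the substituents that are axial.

cis

At 1,3 positions (parity same): cis → (e,e or a,a); trans → (a,e or e,a).
Best chair for cis: E = 0.00 kcal/mol; best chair for trans: E = 0.20 kcal/mol.
The cis isomer is lower by 0.20 kcal/mol.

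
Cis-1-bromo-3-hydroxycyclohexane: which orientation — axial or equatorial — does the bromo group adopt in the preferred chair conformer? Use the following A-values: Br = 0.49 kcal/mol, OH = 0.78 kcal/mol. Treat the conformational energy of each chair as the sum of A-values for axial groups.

equatorial

C1 and C3 have the same parity, so for the cis isomer the two substituents are e,e in one chair and a,a in the other.
Chair I (bromo axial, hydroxyl axial): E = 1.27 kcal/mol.
Chair II (bromo equatorial, hydroxyl equatorial): E = 0.00 kcal/mol.
Chair II is the more stable (lower-energy) conformer, and in that chair the bromo group is equatorial.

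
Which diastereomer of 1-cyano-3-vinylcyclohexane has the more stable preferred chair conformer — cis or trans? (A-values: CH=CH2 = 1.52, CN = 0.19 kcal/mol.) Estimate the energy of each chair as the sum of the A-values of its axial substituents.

At 1,3 positions (parity same): cis → (e,e or a,a); trans → (a,e or e,a).
Best chair for cis: E = 0.00 kcal/mol; best chair for trans: E = 0.19 kcal/mol.
The cis isomer is lower by 0.19 kcal/mol.

cis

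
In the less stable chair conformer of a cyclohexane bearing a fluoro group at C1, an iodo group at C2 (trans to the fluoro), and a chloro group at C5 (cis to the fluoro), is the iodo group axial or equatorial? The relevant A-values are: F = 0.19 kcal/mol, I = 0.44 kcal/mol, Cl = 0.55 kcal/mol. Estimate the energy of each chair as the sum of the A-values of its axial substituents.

axial

Chair I (fluoro axial, iodo axial, chloro axial): E = 1.18 kcal/mol.
Chair II (fluoro equatorial, iodo equatorial, chloro equatorial): E = 0.00 kcal/mol.
Chair I is the less stable (higher-energy) conformer, and in that chair the iodo group is axial.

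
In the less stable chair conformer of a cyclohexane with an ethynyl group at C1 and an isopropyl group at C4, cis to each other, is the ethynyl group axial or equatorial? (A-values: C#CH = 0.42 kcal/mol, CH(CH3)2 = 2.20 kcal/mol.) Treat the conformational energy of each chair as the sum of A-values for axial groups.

C1 and C4 have opposite parity, so for the cis isomer the two substituents are one axial and one equatorial in each chair.
Chair I (ethynyl axial, isopropyl equatorial): E = 0.42 kcal/mol.
Chair II (ethynyl equatorial, isopropyl axial): E = 2.20 kcal/mol.
Chair II is the less stable (higher-energy) conformer, and in that chair the ethynyl group is equatorial.

equatorial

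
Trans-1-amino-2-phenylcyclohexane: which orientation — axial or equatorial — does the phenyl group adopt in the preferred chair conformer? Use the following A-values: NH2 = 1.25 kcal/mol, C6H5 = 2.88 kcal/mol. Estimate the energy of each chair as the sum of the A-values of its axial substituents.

equatorial

C1 and C2 have opposite parity, so for the trans isomer the two substituents are e,e in one chair and a,a in the other.
Chair I (amino axial, phenyl axial): E = 4.13 kcal/mol.
Chair II (amino equatorial, phenyl equatorial): E = 0.00 kcal/mol.
Chair II is the more stable (lower-energy) conformer, and in that chair the phenyl group is equatorial.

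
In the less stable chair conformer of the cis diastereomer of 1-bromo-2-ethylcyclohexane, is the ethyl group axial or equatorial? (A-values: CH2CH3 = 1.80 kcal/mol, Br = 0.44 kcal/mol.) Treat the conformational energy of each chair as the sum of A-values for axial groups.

axial

C1 and C2 have opposite parity, so for the cis isomer the two substituents are one axial and one equatorial in each chair.
Chair I (ethyl axial, bromo equatorial): E = 1.80 kcal/mol.
Chair II (ethyl equatorial, bromo axial): E = 0.44 kcal/mol.
Chair I is the less stable (higher-energy) conformer, and in that chair the ethyl group is axial.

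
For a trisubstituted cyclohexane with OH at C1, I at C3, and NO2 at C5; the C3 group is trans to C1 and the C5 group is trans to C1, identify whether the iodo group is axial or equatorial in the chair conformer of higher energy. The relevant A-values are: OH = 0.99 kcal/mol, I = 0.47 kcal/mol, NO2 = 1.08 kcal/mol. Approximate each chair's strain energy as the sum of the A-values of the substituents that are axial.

axial

Chair I (hydroxyl axial, iodo equatorial, nitro equatorial): E = 0.99 kcal/mol.
Chair II (hydroxyl equatorial, iodo axial, nitro axial): E = 1.55 kcal/mol.
Chair II is the less stable (higher-energy) conformer, and in that chair the iodo group is axial.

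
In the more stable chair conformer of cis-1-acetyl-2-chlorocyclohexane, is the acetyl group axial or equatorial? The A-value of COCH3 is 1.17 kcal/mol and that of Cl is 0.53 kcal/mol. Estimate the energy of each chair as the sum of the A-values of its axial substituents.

equatorial

C1 and C2 have opposite parity, so for the cis isomer the two substituents are one axial and one equatorial in each chair.
Chair I (acetyl axial, chloro equatorial): E = 1.17 kcal/mol.
Chair II (acetyl equatorial, chloro axial): E = 0.53 kcal/mol.
Chair II is the more stable (lower-energy) conformer, and in that chair the acetyl group is equatorial.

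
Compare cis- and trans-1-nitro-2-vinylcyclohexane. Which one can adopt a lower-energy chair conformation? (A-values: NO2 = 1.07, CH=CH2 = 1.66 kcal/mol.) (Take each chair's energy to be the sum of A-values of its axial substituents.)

At 1,2 positions (parity opposite): cis → (a,e or e,a); trans → (e,e or a,a).
Best chair for cis: E = 1.07 kcal/mol; best chair for trans: E = 0.00 kcal/mol.
The trans isomer is lower by 1.07 kcal/mol.

trans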